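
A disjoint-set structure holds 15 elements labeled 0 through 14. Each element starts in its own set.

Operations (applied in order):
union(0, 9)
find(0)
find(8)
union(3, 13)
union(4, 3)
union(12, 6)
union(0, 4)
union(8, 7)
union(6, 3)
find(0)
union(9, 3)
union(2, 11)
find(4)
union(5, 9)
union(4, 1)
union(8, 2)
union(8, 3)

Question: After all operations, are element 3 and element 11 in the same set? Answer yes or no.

Step 1: union(0, 9) -> merged; set of 0 now {0, 9}
Step 2: find(0) -> no change; set of 0 is {0, 9}
Step 3: find(8) -> no change; set of 8 is {8}
Step 4: union(3, 13) -> merged; set of 3 now {3, 13}
Step 5: union(4, 3) -> merged; set of 4 now {3, 4, 13}
Step 6: union(12, 6) -> merged; set of 12 now {6, 12}
Step 7: union(0, 4) -> merged; set of 0 now {0, 3, 4, 9, 13}
Step 8: union(8, 7) -> merged; set of 8 now {7, 8}
Step 9: union(6, 3) -> merged; set of 6 now {0, 3, 4, 6, 9, 12, 13}
Step 10: find(0) -> no change; set of 0 is {0, 3, 4, 6, 9, 12, 13}
Step 11: union(9, 3) -> already same set; set of 9 now {0, 3, 4, 6, 9, 12, 13}
Step 12: union(2, 11) -> merged; set of 2 now {2, 11}
Step 13: find(4) -> no change; set of 4 is {0, 3, 4, 6, 9, 12, 13}
Step 14: union(5, 9) -> merged; set of 5 now {0, 3, 4, 5, 6, 9, 12, 13}
Step 15: union(4, 1) -> merged; set of 4 now {0, 1, 3, 4, 5, 6, 9, 12, 13}
Step 16: union(8, 2) -> merged; set of 8 now {2, 7, 8, 11}
Step 17: union(8, 3) -> merged; set of 8 now {0, 1, 2, 3, 4, 5, 6, 7, 8, 9, 11, 12, 13}
Set of 3: {0, 1, 2, 3, 4, 5, 6, 7, 8, 9, 11, 12, 13}; 11 is a member.

Answer: yes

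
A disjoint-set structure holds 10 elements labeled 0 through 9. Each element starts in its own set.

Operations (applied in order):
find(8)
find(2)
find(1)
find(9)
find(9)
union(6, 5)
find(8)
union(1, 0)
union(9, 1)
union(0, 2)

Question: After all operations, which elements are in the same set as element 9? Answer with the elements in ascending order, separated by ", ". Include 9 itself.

Answer: 0, 1, 2, 9

Derivation:
Step 1: find(8) -> no change; set of 8 is {8}
Step 2: find(2) -> no change; set of 2 is {2}
Step 3: find(1) -> no change; set of 1 is {1}
Step 4: find(9) -> no change; set of 9 is {9}
Step 5: find(9) -> no change; set of 9 is {9}
Step 6: union(6, 5) -> merged; set of 6 now {5, 6}
Step 7: find(8) -> no change; set of 8 is {8}
Step 8: union(1, 0) -> merged; set of 1 now {0, 1}
Step 9: union(9, 1) -> merged; set of 9 now {0, 1, 9}
Step 10: union(0, 2) -> merged; set of 0 now {0, 1, 2, 9}
Component of 9: {0, 1, 2, 9}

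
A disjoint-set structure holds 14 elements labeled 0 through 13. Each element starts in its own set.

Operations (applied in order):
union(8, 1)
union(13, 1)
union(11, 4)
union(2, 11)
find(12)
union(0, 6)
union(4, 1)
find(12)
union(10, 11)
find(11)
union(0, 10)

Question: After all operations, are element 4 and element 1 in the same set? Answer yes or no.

Step 1: union(8, 1) -> merged; set of 8 now {1, 8}
Step 2: union(13, 1) -> merged; set of 13 now {1, 8, 13}
Step 3: union(11, 4) -> merged; set of 11 now {4, 11}
Step 4: union(2, 11) -> merged; set of 2 now {2, 4, 11}
Step 5: find(12) -> no change; set of 12 is {12}
Step 6: union(0, 6) -> merged; set of 0 now {0, 6}
Step 7: union(4, 1) -> merged; set of 4 now {1, 2, 4, 8, 11, 13}
Step 8: find(12) -> no change; set of 12 is {12}
Step 9: union(10, 11) -> merged; set of 10 now {1, 2, 4, 8, 10, 11, 13}
Step 10: find(11) -> no change; set of 11 is {1, 2, 4, 8, 10, 11, 13}
Step 11: union(0, 10) -> merged; set of 0 now {0, 1, 2, 4, 6, 8, 10, 11, 13}
Set of 4: {0, 1, 2, 4, 6, 8, 10, 11, 13}; 1 is a member.

Answer: yes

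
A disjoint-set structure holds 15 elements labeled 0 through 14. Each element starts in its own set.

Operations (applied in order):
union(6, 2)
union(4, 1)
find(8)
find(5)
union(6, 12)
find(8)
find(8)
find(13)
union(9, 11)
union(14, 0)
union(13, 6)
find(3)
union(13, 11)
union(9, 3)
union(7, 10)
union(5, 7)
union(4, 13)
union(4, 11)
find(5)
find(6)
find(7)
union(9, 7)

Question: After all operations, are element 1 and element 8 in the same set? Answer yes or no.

Answer: no

Derivation:
Step 1: union(6, 2) -> merged; set of 6 now {2, 6}
Step 2: union(4, 1) -> merged; set of 4 now {1, 4}
Step 3: find(8) -> no change; set of 8 is {8}
Step 4: find(5) -> no change; set of 5 is {5}
Step 5: union(6, 12) -> merged; set of 6 now {2, 6, 12}
Step 6: find(8) -> no change; set of 8 is {8}
Step 7: find(8) -> no change; set of 8 is {8}
Step 8: find(13) -> no change; set of 13 is {13}
Step 9: union(9, 11) -> merged; set of 9 now {9, 11}
Step 10: union(14, 0) -> merged; set of 14 now {0, 14}
Step 11: union(13, 6) -> merged; set of 13 now {2, 6, 12, 13}
Step 12: find(3) -> no change; set of 3 is {3}
Step 13: union(13, 11) -> merged; set of 13 now {2, 6, 9, 11, 12, 13}
Step 14: union(9, 3) -> merged; set of 9 now {2, 3, 6, 9, 11, 12, 13}
Step 15: union(7, 10) -> merged; set of 7 now {7, 10}
Step 16: union(5, 7) -> merged; set of 5 now {5, 7, 10}
Step 17: union(4, 13) -> merged; set of 4 now {1, 2, 3, 4, 6, 9, 11, 12, 13}
Step 18: union(4, 11) -> already same set; set of 4 now {1, 2, 3, 4, 6, 9, 11, 12, 13}
Step 19: find(5) -> no change; set of 5 is {5, 7, 10}
Step 20: find(6) -> no change; set of 6 is {1, 2, 3, 4, 6, 9, 11, 12, 13}
Step 21: find(7) -> no change; set of 7 is {5, 7, 10}
Step 22: union(9, 7) -> merged; set of 9 now {1, 2, 3, 4, 5, 6, 7, 9, 10, 11, 12, 13}
Set of 1: {1, 2, 3, 4, 5, 6, 7, 9, 10, 11, 12, 13}; 8 is not a member.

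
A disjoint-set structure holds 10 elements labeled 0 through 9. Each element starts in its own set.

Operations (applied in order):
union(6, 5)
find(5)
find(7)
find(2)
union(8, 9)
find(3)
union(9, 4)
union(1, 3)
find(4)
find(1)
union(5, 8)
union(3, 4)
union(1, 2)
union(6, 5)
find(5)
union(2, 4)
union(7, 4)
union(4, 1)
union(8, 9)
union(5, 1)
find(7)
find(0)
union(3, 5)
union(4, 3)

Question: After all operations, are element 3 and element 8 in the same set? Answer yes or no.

Step 1: union(6, 5) -> merged; set of 6 now {5, 6}
Step 2: find(5) -> no change; set of 5 is {5, 6}
Step 3: find(7) -> no change; set of 7 is {7}
Step 4: find(2) -> no change; set of 2 is {2}
Step 5: union(8, 9) -> merged; set of 8 now {8, 9}
Step 6: find(3) -> no change; set of 3 is {3}
Step 7: union(9, 4) -> merged; set of 9 now {4, 8, 9}
Step 8: union(1, 3) -> merged; set of 1 now {1, 3}
Step 9: find(4) -> no change; set of 4 is {4, 8, 9}
Step 10: find(1) -> no change; set of 1 is {1, 3}
Step 11: union(5, 8) -> merged; set of 5 now {4, 5, 6, 8, 9}
Step 12: union(3, 4) -> merged; set of 3 now {1, 3, 4, 5, 6, 8, 9}
Step 13: union(1, 2) -> merged; set of 1 now {1, 2, 3, 4, 5, 6, 8, 9}
Step 14: union(6, 5) -> already same set; set of 6 now {1, 2, 3, 4, 5, 6, 8, 9}
Step 15: find(5) -> no change; set of 5 is {1, 2, 3, 4, 5, 6, 8, 9}
Step 16: union(2, 4) -> already same set; set of 2 now {1, 2, 3, 4, 5, 6, 8, 9}
Step 17: union(7, 4) -> merged; set of 7 now {1, 2, 3, 4, 5, 6, 7, 8, 9}
Step 18: union(4, 1) -> already same set; set of 4 now {1, 2, 3, 4, 5, 6, 7, 8, 9}
Step 19: union(8, 9) -> already same set; set of 8 now {1, 2, 3, 4, 5, 6, 7, 8, 9}
Step 20: union(5, 1) -> already same set; set of 5 now {1, 2, 3, 4, 5, 6, 7, 8, 9}
Step 21: find(7) -> no change; set of 7 is {1, 2, 3, 4, 5, 6, 7, 8, 9}
Step 22: find(0) -> no change; set of 0 is {0}
Step 23: union(3, 5) -> already same set; set of 3 now {1, 2, 3, 4, 5, 6, 7, 8, 9}
Step 24: union(4, 3) -> already same set; set of 4 now {1, 2, 3, 4, 5, 6, 7, 8, 9}
Set of 3: {1, 2, 3, 4, 5, 6, 7, 8, 9}; 8 is a member.

Answer: yes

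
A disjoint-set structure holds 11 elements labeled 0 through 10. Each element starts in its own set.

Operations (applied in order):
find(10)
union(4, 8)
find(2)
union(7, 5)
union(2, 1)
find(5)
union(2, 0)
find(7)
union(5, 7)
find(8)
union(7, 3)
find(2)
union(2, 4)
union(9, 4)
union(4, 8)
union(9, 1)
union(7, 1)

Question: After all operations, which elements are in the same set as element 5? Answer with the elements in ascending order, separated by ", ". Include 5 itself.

Step 1: find(10) -> no change; set of 10 is {10}
Step 2: union(4, 8) -> merged; set of 4 now {4, 8}
Step 3: find(2) -> no change; set of 2 is {2}
Step 4: union(7, 5) -> merged; set of 7 now {5, 7}
Step 5: union(2, 1) -> merged; set of 2 now {1, 2}
Step 6: find(5) -> no change; set of 5 is {5, 7}
Step 7: union(2, 0) -> merged; set of 2 now {0, 1, 2}
Step 8: find(7) -> no change; set of 7 is {5, 7}
Step 9: union(5, 7) -> already same set; set of 5 now {5, 7}
Step 10: find(8) -> no change; set of 8 is {4, 8}
Step 11: union(7, 3) -> merged; set of 7 now {3, 5, 7}
Step 12: find(2) -> no change; set of 2 is {0, 1, 2}
Step 13: union(2, 4) -> merged; set of 2 now {0, 1, 2, 4, 8}
Step 14: union(9, 4) -> merged; set of 9 now {0, 1, 2, 4, 8, 9}
Step 15: union(4, 8) -> already same set; set of 4 now {0, 1, 2, 4, 8, 9}
Step 16: union(9, 1) -> already same set; set of 9 now {0, 1, 2, 4, 8, 9}
Step 17: union(7, 1) -> merged; set of 7 now {0, 1, 2, 3, 4, 5, 7, 8, 9}
Component of 5: {0, 1, 2, 3, 4, 5, 7, 8, 9}

Answer: 0, 1, 2, 3, 4, 5, 7, 8, 9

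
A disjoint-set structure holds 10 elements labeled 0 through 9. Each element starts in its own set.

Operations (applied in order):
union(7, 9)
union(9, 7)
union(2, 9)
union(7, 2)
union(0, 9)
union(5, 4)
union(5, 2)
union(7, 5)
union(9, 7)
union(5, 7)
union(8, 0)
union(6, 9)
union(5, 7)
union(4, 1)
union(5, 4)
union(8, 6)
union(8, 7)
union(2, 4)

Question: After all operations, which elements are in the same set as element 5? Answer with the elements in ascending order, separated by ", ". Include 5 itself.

Step 1: union(7, 9) -> merged; set of 7 now {7, 9}
Step 2: union(9, 7) -> already same set; set of 9 now {7, 9}
Step 3: union(2, 9) -> merged; set of 2 now {2, 7, 9}
Step 4: union(7, 2) -> already same set; set of 7 now {2, 7, 9}
Step 5: union(0, 9) -> merged; set of 0 now {0, 2, 7, 9}
Step 6: union(5, 4) -> merged; set of 5 now {4, 5}
Step 7: union(5, 2) -> merged; set of 5 now {0, 2, 4, 5, 7, 9}
Step 8: union(7, 5) -> already same set; set of 7 now {0, 2, 4, 5, 7, 9}
Step 9: union(9, 7) -> already same set; set of 9 now {0, 2, 4, 5, 7, 9}
Step 10: union(5, 7) -> already same set; set of 5 now {0, 2, 4, 5, 7, 9}
Step 11: union(8, 0) -> merged; set of 8 now {0, 2, 4, 5, 7, 8, 9}
Step 12: union(6, 9) -> merged; set of 6 now {0, 2, 4, 5, 6, 7, 8, 9}
Step 13: union(5, 7) -> already same set; set of 5 now {0, 2, 4, 5, 6, 7, 8, 9}
Step 14: union(4, 1) -> merged; set of 4 now {0, 1, 2, 4, 5, 6, 7, 8, 9}
Step 15: union(5, 4) -> already same set; set of 5 now {0, 1, 2, 4, 5, 6, 7, 8, 9}
Step 16: union(8, 6) -> already same set; set of 8 now {0, 1, 2, 4, 5, 6, 7, 8, 9}
Step 17: union(8, 7) -> already same set; set of 8 now {0, 1, 2, 4, 5, 6, 7, 8, 9}
Step 18: union(2, 4) -> already same set; set of 2 now {0, 1, 2, 4, 5, 6, 7, 8, 9}
Component of 5: {0, 1, 2, 4, 5, 6, 7, 8, 9}

Answer: 0, 1, 2, 4, 5, 6, 7, 8, 9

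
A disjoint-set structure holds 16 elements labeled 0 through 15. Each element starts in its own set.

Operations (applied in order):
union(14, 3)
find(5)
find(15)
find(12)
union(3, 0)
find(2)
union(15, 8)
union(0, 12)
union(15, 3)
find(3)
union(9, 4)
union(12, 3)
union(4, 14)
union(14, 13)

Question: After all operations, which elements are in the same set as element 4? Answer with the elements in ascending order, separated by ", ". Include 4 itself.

Step 1: union(14, 3) -> merged; set of 14 now {3, 14}
Step 2: find(5) -> no change; set of 5 is {5}
Step 3: find(15) -> no change; set of 15 is {15}
Step 4: find(12) -> no change; set of 12 is {12}
Step 5: union(3, 0) -> merged; set of 3 now {0, 3, 14}
Step 6: find(2) -> no change; set of 2 is {2}
Step 7: union(15, 8) -> merged; set of 15 now {8, 15}
Step 8: union(0, 12) -> merged; set of 0 now {0, 3, 12, 14}
Step 9: union(15, 3) -> merged; set of 15 now {0, 3, 8, 12, 14, 15}
Step 10: find(3) -> no change; set of 3 is {0, 3, 8, 12, 14, 15}
Step 11: union(9, 4) -> merged; set of 9 now {4, 9}
Step 12: union(12, 3) -> already same set; set of 12 now {0, 3, 8, 12, 14, 15}
Step 13: union(4, 14) -> merged; set of 4 now {0, 3, 4, 8, 9, 12, 14, 15}
Step 14: union(14, 13) -> merged; set of 14 now {0, 3, 4, 8, 9, 12, 13, 14, 15}
Component of 4: {0, 3, 4, 8, 9, 12, 13, 14, 15}

Answer: 0, 3, 4, 8, 9, 12, 13, 14, 15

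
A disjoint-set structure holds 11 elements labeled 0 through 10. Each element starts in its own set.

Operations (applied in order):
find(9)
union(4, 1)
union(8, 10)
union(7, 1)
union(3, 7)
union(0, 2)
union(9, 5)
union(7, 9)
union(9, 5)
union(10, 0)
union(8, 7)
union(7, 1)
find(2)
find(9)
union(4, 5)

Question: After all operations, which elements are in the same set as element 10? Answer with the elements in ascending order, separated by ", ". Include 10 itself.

Answer: 0, 1, 2, 3, 4, 5, 7, 8, 9, 10

Derivation:
Step 1: find(9) -> no change; set of 9 is {9}
Step 2: union(4, 1) -> merged; set of 4 now {1, 4}
Step 3: union(8, 10) -> merged; set of 8 now {8, 10}
Step 4: union(7, 1) -> merged; set of 7 now {1, 4, 7}
Step 5: union(3, 7) -> merged; set of 3 now {1, 3, 4, 7}
Step 6: union(0, 2) -> merged; set of 0 now {0, 2}
Step 7: union(9, 5) -> merged; set of 9 now {5, 9}
Step 8: union(7, 9) -> merged; set of 7 now {1, 3, 4, 5, 7, 9}
Step 9: union(9, 5) -> already same set; set of 9 now {1, 3, 4, 5, 7, 9}
Step 10: union(10, 0) -> merged; set of 10 now {0, 2, 8, 10}
Step 11: union(8, 7) -> merged; set of 8 now {0, 1, 2, 3, 4, 5, 7, 8, 9, 10}
Step 12: union(7, 1) -> already same set; set of 7 now {0, 1, 2, 3, 4, 5, 7, 8, 9, 10}
Step 13: find(2) -> no change; set of 2 is {0, 1, 2, 3, 4, 5, 7, 8, 9, 10}
Step 14: find(9) -> no change; set of 9 is {0, 1, 2, 3, 4, 5, 7, 8, 9, 10}
Step 15: union(4, 5) -> already same set; set of 4 now {0, 1, 2, 3, 4, 5, 7, 8, 9, 10}
Component of 10: {0, 1, 2, 3, 4, 5, 7, 8, 9, 10}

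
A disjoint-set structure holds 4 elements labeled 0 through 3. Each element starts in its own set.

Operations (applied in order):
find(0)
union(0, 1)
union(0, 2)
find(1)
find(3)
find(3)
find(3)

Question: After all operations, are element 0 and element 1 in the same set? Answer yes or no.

Step 1: find(0) -> no change; set of 0 is {0}
Step 2: union(0, 1) -> merged; set of 0 now {0, 1}
Step 3: union(0, 2) -> merged; set of 0 now {0, 1, 2}
Step 4: find(1) -> no change; set of 1 is {0, 1, 2}
Step 5: find(3) -> no change; set of 3 is {3}
Step 6: find(3) -> no change; set of 3 is {3}
Step 7: find(3) -> no change; set of 3 is {3}
Set of 0: {0, 1, 2}; 1 is a member.

Answer: yes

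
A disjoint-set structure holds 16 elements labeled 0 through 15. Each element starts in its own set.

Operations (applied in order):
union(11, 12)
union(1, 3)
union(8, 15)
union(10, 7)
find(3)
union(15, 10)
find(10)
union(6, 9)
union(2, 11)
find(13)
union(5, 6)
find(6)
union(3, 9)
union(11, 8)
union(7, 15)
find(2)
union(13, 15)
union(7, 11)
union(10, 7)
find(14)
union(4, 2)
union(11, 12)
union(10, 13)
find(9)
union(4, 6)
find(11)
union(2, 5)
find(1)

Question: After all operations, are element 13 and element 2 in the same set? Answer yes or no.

Step 1: union(11, 12) -> merged; set of 11 now {11, 12}
Step 2: union(1, 3) -> merged; set of 1 now {1, 3}
Step 3: union(8, 15) -> merged; set of 8 now {8, 15}
Step 4: union(10, 7) -> merged; set of 10 now {7, 10}
Step 5: find(3) -> no change; set of 3 is {1, 3}
Step 6: union(15, 10) -> merged; set of 15 now {7, 8, 10, 15}
Step 7: find(10) -> no change; set of 10 is {7, 8, 10, 15}
Step 8: union(6, 9) -> merged; set of 6 now {6, 9}
Step 9: union(2, 11) -> merged; set of 2 now {2, 11, 12}
Step 10: find(13) -> no change; set of 13 is {13}
Step 11: union(5, 6) -> merged; set of 5 now {5, 6, 9}
Step 12: find(6) -> no change; set of 6 is {5, 6, 9}
Step 13: union(3, 9) -> merged; set of 3 now {1, 3, 5, 6, 9}
Step 14: union(11, 8) -> merged; set of 11 now {2, 7, 8, 10, 11, 12, 15}
Step 15: union(7, 15) -> already same set; set of 7 now {2, 7, 8, 10, 11, 12, 15}
Step 16: find(2) -> no change; set of 2 is {2, 7, 8, 10, 11, 12, 15}
Step 17: union(13, 15) -> merged; set of 13 now {2, 7, 8, 10, 11, 12, 13, 15}
Step 18: union(7, 11) -> already same set; set of 7 now {2, 7, 8, 10, 11, 12, 13, 15}
Step 19: union(10, 7) -> already same set; set of 10 now {2, 7, 8, 10, 11, 12, 13, 15}
Step 20: find(14) -> no change; set of 14 is {14}
Step 21: union(4, 2) -> merged; set of 4 now {2, 4, 7, 8, 10, 11, 12, 13, 15}
Step 22: union(11, 12) -> already same set; set of 11 now {2, 4, 7, 8, 10, 11, 12, 13, 15}
Step 23: union(10, 13) -> already same set; set of 10 now {2, 4, 7, 8, 10, 11, 12, 13, 15}
Step 24: find(9) -> no change; set of 9 is {1, 3, 5, 6, 9}
Step 25: union(4, 6) -> merged; set of 4 now {1, 2, 3, 4, 5, 6, 7, 8, 9, 10, 11, 12, 13, 15}
Step 26: find(11) -> no change; set of 11 is {1, 2, 3, 4, 5, 6, 7, 8, 9, 10, 11, 12, 13, 15}
Step 27: union(2, 5) -> already same set; set of 2 now {1, 2, 3, 4, 5, 6, 7, 8, 9, 10, 11, 12, 13, 15}
Step 28: find(1) -> no change; set of 1 is {1, 2, 3, 4, 5, 6, 7, 8, 9, 10, 11, 12, 13, 15}
Set of 13: {1, 2, 3, 4, 5, 6, 7, 8, 9, 10, 11, 12, 13, 15}; 2 is a member.

Answer: yes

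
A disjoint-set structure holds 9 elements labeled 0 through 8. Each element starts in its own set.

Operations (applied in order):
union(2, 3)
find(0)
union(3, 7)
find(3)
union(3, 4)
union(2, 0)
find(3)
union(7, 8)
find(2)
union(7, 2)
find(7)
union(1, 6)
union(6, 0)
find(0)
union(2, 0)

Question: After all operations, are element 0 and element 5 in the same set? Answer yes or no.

Answer: no

Derivation:
Step 1: union(2, 3) -> merged; set of 2 now {2, 3}
Step 2: find(0) -> no change; set of 0 is {0}
Step 3: union(3, 7) -> merged; set of 3 now {2, 3, 7}
Step 4: find(3) -> no change; set of 3 is {2, 3, 7}
Step 5: union(3, 4) -> merged; set of 3 now {2, 3, 4, 7}
Step 6: union(2, 0) -> merged; set of 2 now {0, 2, 3, 4, 7}
Step 7: find(3) -> no change; set of 3 is {0, 2, 3, 4, 7}
Step 8: union(7, 8) -> merged; set of 7 now {0, 2, 3, 4, 7, 8}
Step 9: find(2) -> no change; set of 2 is {0, 2, 3, 4, 7, 8}
Step 10: union(7, 2) -> already same set; set of 7 now {0, 2, 3, 4, 7, 8}
Step 11: find(7) -> no change; set of 7 is {0, 2, 3, 4, 7, 8}
Step 12: union(1, 6) -> merged; set of 1 now {1, 6}
Step 13: union(6, 0) -> merged; set of 6 now {0, 1, 2, 3, 4, 6, 7, 8}
Step 14: find(0) -> no change; set of 0 is {0, 1, 2, 3, 4, 6, 7, 8}
Step 15: union(2, 0) -> already same set; set of 2 now {0, 1, 2, 3, 4, 6, 7, 8}
Set of 0: {0, 1, 2, 3, 4, 6, 7, 8}; 5 is not a member.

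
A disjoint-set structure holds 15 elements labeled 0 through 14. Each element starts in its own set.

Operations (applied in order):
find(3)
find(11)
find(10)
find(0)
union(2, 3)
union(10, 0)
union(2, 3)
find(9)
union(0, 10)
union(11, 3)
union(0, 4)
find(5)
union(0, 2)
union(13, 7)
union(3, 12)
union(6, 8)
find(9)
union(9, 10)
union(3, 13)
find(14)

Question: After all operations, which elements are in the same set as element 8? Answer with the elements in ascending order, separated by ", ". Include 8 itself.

Answer: 6, 8

Derivation:
Step 1: find(3) -> no change; set of 3 is {3}
Step 2: find(11) -> no change; set of 11 is {11}
Step 3: find(10) -> no change; set of 10 is {10}
Step 4: find(0) -> no change; set of 0 is {0}
Step 5: union(2, 3) -> merged; set of 2 now {2, 3}
Step 6: union(10, 0) -> merged; set of 10 now {0, 10}
Step 7: union(2, 3) -> already same set; set of 2 now {2, 3}
Step 8: find(9) -> no change; set of 9 is {9}
Step 9: union(0, 10) -> already same set; set of 0 now {0, 10}
Step 10: union(11, 3) -> merged; set of 11 now {2, 3, 11}
Step 11: union(0, 4) -> merged; set of 0 now {0, 4, 10}
Step 12: find(5) -> no change; set of 5 is {5}
Step 13: union(0, 2) -> merged; set of 0 now {0, 2, 3, 4, 10, 11}
Step 14: union(13, 7) -> merged; set of 13 now {7, 13}
Step 15: union(3, 12) -> merged; set of 3 now {0, 2, 3, 4, 10, 11, 12}
Step 16: union(6, 8) -> merged; set of 6 now {6, 8}
Step 17: find(9) -> no change; set of 9 is {9}
Step 18: union(9, 10) -> merged; set of 9 now {0, 2, 3, 4, 9, 10, 11, 12}
Step 19: union(3, 13) -> merged; set of 3 now {0, 2, 3, 4, 7, 9, 10, 11, 12, 13}
Step 20: find(14) -> no change; set of 14 is {14}
Component of 8: {6, 8}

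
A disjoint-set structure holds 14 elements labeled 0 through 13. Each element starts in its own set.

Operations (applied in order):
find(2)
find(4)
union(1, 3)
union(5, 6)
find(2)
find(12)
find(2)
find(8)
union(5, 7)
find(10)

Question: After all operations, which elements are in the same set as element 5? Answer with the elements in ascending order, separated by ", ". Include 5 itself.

Step 1: find(2) -> no change; set of 2 is {2}
Step 2: find(4) -> no change; set of 4 is {4}
Step 3: union(1, 3) -> merged; set of 1 now {1, 3}
Step 4: union(5, 6) -> merged; set of 5 now {5, 6}
Step 5: find(2) -> no change; set of 2 is {2}
Step 6: find(12) -> no change; set of 12 is {12}
Step 7: find(2) -> no change; set of 2 is {2}
Step 8: find(8) -> no change; set of 8 is {8}
Step 9: union(5, 7) -> merged; set of 5 now {5, 6, 7}
Step 10: find(10) -> no change; set of 10 is {10}
Component of 5: {5, 6, 7}

Answer: 5, 6, 7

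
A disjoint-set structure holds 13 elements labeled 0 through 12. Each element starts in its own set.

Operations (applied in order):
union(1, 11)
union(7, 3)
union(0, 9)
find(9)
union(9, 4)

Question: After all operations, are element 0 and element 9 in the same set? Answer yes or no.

Step 1: union(1, 11) -> merged; set of 1 now {1, 11}
Step 2: union(7, 3) -> merged; set of 7 now {3, 7}
Step 3: union(0, 9) -> merged; set of 0 now {0, 9}
Step 4: find(9) -> no change; set of 9 is {0, 9}
Step 5: union(9, 4) -> merged; set of 9 now {0, 4, 9}
Set of 0: {0, 4, 9}; 9 is a member.

Answer: yes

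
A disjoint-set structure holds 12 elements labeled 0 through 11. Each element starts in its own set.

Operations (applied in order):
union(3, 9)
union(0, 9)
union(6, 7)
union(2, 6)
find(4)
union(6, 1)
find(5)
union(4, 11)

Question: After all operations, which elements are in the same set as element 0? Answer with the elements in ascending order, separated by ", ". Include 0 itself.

Answer: 0, 3, 9

Derivation:
Step 1: union(3, 9) -> merged; set of 3 now {3, 9}
Step 2: union(0, 9) -> merged; set of 0 now {0, 3, 9}
Step 3: union(6, 7) -> merged; set of 6 now {6, 7}
Step 4: union(2, 6) -> merged; set of 2 now {2, 6, 7}
Step 5: find(4) -> no change; set of 4 is {4}
Step 6: union(6, 1) -> merged; set of 6 now {1, 2, 6, 7}
Step 7: find(5) -> no change; set of 5 is {5}
Step 8: union(4, 11) -> merged; set of 4 now {4, 11}
Component of 0: {0, 3, 9}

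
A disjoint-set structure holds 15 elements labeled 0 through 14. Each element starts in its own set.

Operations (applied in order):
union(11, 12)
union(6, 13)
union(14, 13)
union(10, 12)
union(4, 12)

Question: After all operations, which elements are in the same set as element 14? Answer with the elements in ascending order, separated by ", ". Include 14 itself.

Answer: 6, 13, 14

Derivation:
Step 1: union(11, 12) -> merged; set of 11 now {11, 12}
Step 2: union(6, 13) -> merged; set of 6 now {6, 13}
Step 3: union(14, 13) -> merged; set of 14 now {6, 13, 14}
Step 4: union(10, 12) -> merged; set of 10 now {10, 11, 12}
Step 5: union(4, 12) -> merged; set of 4 now {4, 10, 11, 12}
Component of 14: {6, 13, 14}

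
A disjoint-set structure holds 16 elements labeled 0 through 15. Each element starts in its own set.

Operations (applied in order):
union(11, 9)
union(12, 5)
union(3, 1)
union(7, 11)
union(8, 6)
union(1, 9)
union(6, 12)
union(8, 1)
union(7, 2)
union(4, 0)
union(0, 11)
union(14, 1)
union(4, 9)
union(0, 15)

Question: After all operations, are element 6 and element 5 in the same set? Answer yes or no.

Step 1: union(11, 9) -> merged; set of 11 now {9, 11}
Step 2: union(12, 5) -> merged; set of 12 now {5, 12}
Step 3: union(3, 1) -> merged; set of 3 now {1, 3}
Step 4: union(7, 11) -> merged; set of 7 now {7, 9, 11}
Step 5: union(8, 6) -> merged; set of 8 now {6, 8}
Step 6: union(1, 9) -> merged; set of 1 now {1, 3, 7, 9, 11}
Step 7: union(6, 12) -> merged; set of 6 now {5, 6, 8, 12}
Step 8: union(8, 1) -> merged; set of 8 now {1, 3, 5, 6, 7, 8, 9, 11, 12}
Step 9: union(7, 2) -> merged; set of 7 now {1, 2, 3, 5, 6, 7, 8, 9, 11, 12}
Step 10: union(4, 0) -> merged; set of 4 now {0, 4}
Step 11: union(0, 11) -> merged; set of 0 now {0, 1, 2, 3, 4, 5, 6, 7, 8, 9, 11, 12}
Step 12: union(14, 1) -> merged; set of 14 now {0, 1, 2, 3, 4, 5, 6, 7, 8, 9, 11, 12, 14}
Step 13: union(4, 9) -> already same set; set of 4 now {0, 1, 2, 3, 4, 5, 6, 7, 8, 9, 11, 12, 14}
Step 14: union(0, 15) -> merged; set of 0 now {0, 1, 2, 3, 4, 5, 6, 7, 8, 9, 11, 12, 14, 15}
Set of 6: {0, 1, 2, 3, 4, 5, 6, 7, 8, 9, 11, 12, 14, 15}; 5 is a member.

Answer: yes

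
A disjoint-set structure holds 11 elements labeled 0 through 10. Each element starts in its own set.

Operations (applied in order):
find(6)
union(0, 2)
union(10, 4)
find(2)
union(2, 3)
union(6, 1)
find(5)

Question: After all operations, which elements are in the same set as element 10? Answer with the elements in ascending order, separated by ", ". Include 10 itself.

Step 1: find(6) -> no change; set of 6 is {6}
Step 2: union(0, 2) -> merged; set of 0 now {0, 2}
Step 3: union(10, 4) -> merged; set of 10 now {4, 10}
Step 4: find(2) -> no change; set of 2 is {0, 2}
Step 5: union(2, 3) -> merged; set of 2 now {0, 2, 3}
Step 6: union(6, 1) -> merged; set of 6 now {1, 6}
Step 7: find(5) -> no change; set of 5 is {5}
Component of 10: {4, 10}

Answer: 4, 10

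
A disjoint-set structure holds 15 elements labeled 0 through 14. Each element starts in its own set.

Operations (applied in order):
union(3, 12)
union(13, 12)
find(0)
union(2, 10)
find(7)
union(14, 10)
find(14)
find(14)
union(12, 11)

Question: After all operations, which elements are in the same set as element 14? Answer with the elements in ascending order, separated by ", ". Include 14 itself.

Step 1: union(3, 12) -> merged; set of 3 now {3, 12}
Step 2: union(13, 12) -> merged; set of 13 now {3, 12, 13}
Step 3: find(0) -> no change; set of 0 is {0}
Step 4: union(2, 10) -> merged; set of 2 now {2, 10}
Step 5: find(7) -> no change; set of 7 is {7}
Step 6: union(14, 10) -> merged; set of 14 now {2, 10, 14}
Step 7: find(14) -> no change; set of 14 is {2, 10, 14}
Step 8: find(14) -> no change; set of 14 is {2, 10, 14}
Step 9: union(12, 11) -> merged; set of 12 now {3, 11, 12, 13}
Component of 14: {2, 10, 14}

Answer: 2, 10, 14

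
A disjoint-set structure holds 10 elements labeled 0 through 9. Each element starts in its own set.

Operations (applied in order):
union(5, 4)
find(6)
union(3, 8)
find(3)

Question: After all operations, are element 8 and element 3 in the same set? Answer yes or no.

Step 1: union(5, 4) -> merged; set of 5 now {4, 5}
Step 2: find(6) -> no change; set of 6 is {6}
Step 3: union(3, 8) -> merged; set of 3 now {3, 8}
Step 4: find(3) -> no change; set of 3 is {3, 8}
Set of 8: {3, 8}; 3 is a member.

Answer: yes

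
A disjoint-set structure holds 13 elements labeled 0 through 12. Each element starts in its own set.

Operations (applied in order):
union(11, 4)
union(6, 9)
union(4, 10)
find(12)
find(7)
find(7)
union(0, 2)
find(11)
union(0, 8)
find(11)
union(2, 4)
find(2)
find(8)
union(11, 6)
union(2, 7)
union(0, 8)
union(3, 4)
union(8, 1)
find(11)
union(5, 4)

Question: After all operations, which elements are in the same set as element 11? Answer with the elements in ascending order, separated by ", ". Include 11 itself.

Step 1: union(11, 4) -> merged; set of 11 now {4, 11}
Step 2: union(6, 9) -> merged; set of 6 now {6, 9}
Step 3: union(4, 10) -> merged; set of 4 now {4, 10, 11}
Step 4: find(12) -> no change; set of 12 is {12}
Step 5: find(7) -> no change; set of 7 is {7}
Step 6: find(7) -> no change; set of 7 is {7}
Step 7: union(0, 2) -> merged; set of 0 now {0, 2}
Step 8: find(11) -> no change; set of 11 is {4, 10, 11}
Step 9: union(0, 8) -> merged; set of 0 now {0, 2, 8}
Step 10: find(11) -> no change; set of 11 is {4, 10, 11}
Step 11: union(2, 4) -> merged; set of 2 now {0, 2, 4, 8, 10, 11}
Step 12: find(2) -> no change; set of 2 is {0, 2, 4, 8, 10, 11}
Step 13: find(8) -> no change; set of 8 is {0, 2, 4, 8, 10, 11}
Step 14: union(11, 6) -> merged; set of 11 now {0, 2, 4, 6, 8, 9, 10, 11}
Step 15: union(2, 7) -> merged; set of 2 now {0, 2, 4, 6, 7, 8, 9, 10, 11}
Step 16: union(0, 8) -> already same set; set of 0 now {0, 2, 4, 6, 7, 8, 9, 10, 11}
Step 17: union(3, 4) -> merged; set of 3 now {0, 2, 3, 4, 6, 7, 8, 9, 10, 11}
Step 18: union(8, 1) -> merged; set of 8 now {0, 1, 2, 3, 4, 6, 7, 8, 9, 10, 11}
Step 19: find(11) -> no change; set of 11 is {0, 1, 2, 3, 4, 6, 7, 8, 9, 10, 11}
Step 20: union(5, 4) -> merged; set of 5 now {0, 1, 2, 3, 4, 5, 6, 7, 8, 9, 10, 11}
Component of 11: {0, 1, 2, 3, 4, 5, 6, 7, 8, 9, 10, 11}

Answer: 0, 1, 2, 3, 4, 5, 6, 7, 8, 9, 10, 11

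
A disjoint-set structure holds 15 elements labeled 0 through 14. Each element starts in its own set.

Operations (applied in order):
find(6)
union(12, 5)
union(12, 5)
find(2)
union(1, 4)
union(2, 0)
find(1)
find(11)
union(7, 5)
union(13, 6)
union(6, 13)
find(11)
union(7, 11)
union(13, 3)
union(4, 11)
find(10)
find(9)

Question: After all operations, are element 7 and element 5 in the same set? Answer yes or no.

Answer: yes

Derivation:
Step 1: find(6) -> no change; set of 6 is {6}
Step 2: union(12, 5) -> merged; set of 12 now {5, 12}
Step 3: union(12, 5) -> already same set; set of 12 now {5, 12}
Step 4: find(2) -> no change; set of 2 is {2}
Step 5: union(1, 4) -> merged; set of 1 now {1, 4}
Step 6: union(2, 0) -> merged; set of 2 now {0, 2}
Step 7: find(1) -> no change; set of 1 is {1, 4}
Step 8: find(11) -> no change; set of 11 is {11}
Step 9: union(7, 5) -> merged; set of 7 now {5, 7, 12}
Step 10: union(13, 6) -> merged; set of 13 now {6, 13}
Step 11: union(6, 13) -> already same set; set of 6 now {6, 13}
Step 12: find(11) -> no change; set of 11 is {11}
Step 13: union(7, 11) -> merged; set of 7 now {5, 7, 11, 12}
Step 14: union(13, 3) -> merged; set of 13 now {3, 6, 13}
Step 15: union(4, 11) -> merged; set of 4 now {1, 4, 5, 7, 11, 12}
Step 16: find(10) -> no change; set of 10 is {10}
Step 17: find(9) -> no change; set of 9 is {9}
Set of 7: {1, 4, 5, 7, 11, 12}; 5 is a member.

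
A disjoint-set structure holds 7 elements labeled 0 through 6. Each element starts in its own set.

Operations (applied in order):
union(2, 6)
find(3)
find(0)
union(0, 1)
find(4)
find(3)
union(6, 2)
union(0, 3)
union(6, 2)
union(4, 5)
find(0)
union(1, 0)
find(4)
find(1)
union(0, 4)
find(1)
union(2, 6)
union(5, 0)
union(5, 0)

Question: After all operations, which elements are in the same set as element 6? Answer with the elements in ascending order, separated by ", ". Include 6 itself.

Step 1: union(2, 6) -> merged; set of 2 now {2, 6}
Step 2: find(3) -> no change; set of 3 is {3}
Step 3: find(0) -> no change; set of 0 is {0}
Step 4: union(0, 1) -> merged; set of 0 now {0, 1}
Step 5: find(4) -> no change; set of 4 is {4}
Step 6: find(3) -> no change; set of 3 is {3}
Step 7: union(6, 2) -> already same set; set of 6 now {2, 6}
Step 8: union(0, 3) -> merged; set of 0 now {0, 1, 3}
Step 9: union(6, 2) -> already same set; set of 6 now {2, 6}
Step 10: union(4, 5) -> merged; set of 4 now {4, 5}
Step 11: find(0) -> no change; set of 0 is {0, 1, 3}
Step 12: union(1, 0) -> already same set; set of 1 now {0, 1, 3}
Step 13: find(4) -> no change; set of 4 is {4, 5}
Step 14: find(1) -> no change; set of 1 is {0, 1, 3}
Step 15: union(0, 4) -> merged; set of 0 now {0, 1, 3, 4, 5}
Step 16: find(1) -> no change; set of 1 is {0, 1, 3, 4, 5}
Step 17: union(2, 6) -> already same set; set of 2 now {2, 6}
Step 18: union(5, 0) -> already same set; set of 5 now {0, 1, 3, 4, 5}
Step 19: union(5, 0) -> already same set; set of 5 now {0, 1, 3, 4, 5}
Component of 6: {2, 6}

Answer: 2, 6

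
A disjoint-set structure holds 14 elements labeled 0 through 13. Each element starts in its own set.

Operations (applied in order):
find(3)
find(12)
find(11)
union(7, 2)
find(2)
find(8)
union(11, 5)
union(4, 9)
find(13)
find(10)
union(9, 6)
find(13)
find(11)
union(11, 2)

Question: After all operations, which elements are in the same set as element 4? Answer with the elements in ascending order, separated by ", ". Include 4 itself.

Step 1: find(3) -> no change; set of 3 is {3}
Step 2: find(12) -> no change; set of 12 is {12}
Step 3: find(11) -> no change; set of 11 is {11}
Step 4: union(7, 2) -> merged; set of 7 now {2, 7}
Step 5: find(2) -> no change; set of 2 is {2, 7}
Step 6: find(8) -> no change; set of 8 is {8}
Step 7: union(11, 5) -> merged; set of 11 now {5, 11}
Step 8: union(4, 9) -> merged; set of 4 now {4, 9}
Step 9: find(13) -> no change; set of 13 is {13}
Step 10: find(10) -> no change; set of 10 is {10}
Step 11: union(9, 6) -> merged; set of 9 now {4, 6, 9}
Step 12: find(13) -> no change; set of 13 is {13}
Step 13: find(11) -> no change; set of 11 is {5, 11}
Step 14: union(11, 2) -> merged; set of 11 now {2, 5, 7, 11}
Component of 4: {4, 6, 9}

Answer: 4, 6, 9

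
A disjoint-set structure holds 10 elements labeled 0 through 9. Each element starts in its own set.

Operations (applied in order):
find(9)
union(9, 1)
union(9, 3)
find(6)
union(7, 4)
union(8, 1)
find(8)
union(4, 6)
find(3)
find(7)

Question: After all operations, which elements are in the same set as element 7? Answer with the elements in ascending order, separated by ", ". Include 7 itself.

Step 1: find(9) -> no change; set of 9 is {9}
Step 2: union(9, 1) -> merged; set of 9 now {1, 9}
Step 3: union(9, 3) -> merged; set of 9 now {1, 3, 9}
Step 4: find(6) -> no change; set of 6 is {6}
Step 5: union(7, 4) -> merged; set of 7 now {4, 7}
Step 6: union(8, 1) -> merged; set of 8 now {1, 3, 8, 9}
Step 7: find(8) -> no change; set of 8 is {1, 3, 8, 9}
Step 8: union(4, 6) -> merged; set of 4 now {4, 6, 7}
Step 9: find(3) -> no change; set of 3 is {1, 3, 8, 9}
Step 10: find(7) -> no change; set of 7 is {4, 6, 7}
Component of 7: {4, 6, 7}

Answer: 4, 6, 7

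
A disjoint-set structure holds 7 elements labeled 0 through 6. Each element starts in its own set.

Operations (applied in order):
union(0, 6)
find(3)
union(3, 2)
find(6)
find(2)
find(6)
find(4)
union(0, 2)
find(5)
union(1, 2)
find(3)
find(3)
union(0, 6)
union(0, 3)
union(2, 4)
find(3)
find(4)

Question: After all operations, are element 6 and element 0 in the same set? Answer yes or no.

Step 1: union(0, 6) -> merged; set of 0 now {0, 6}
Step 2: find(3) -> no change; set of 3 is {3}
Step 3: union(3, 2) -> merged; set of 3 now {2, 3}
Step 4: find(6) -> no change; set of 6 is {0, 6}
Step 5: find(2) -> no change; set of 2 is {2, 3}
Step 6: find(6) -> no change; set of 6 is {0, 6}
Step 7: find(4) -> no change; set of 4 is {4}
Step 8: union(0, 2) -> merged; set of 0 now {0, 2, 3, 6}
Step 9: find(5) -> no change; set of 5 is {5}
Step 10: union(1, 2) -> merged; set of 1 now {0, 1, 2, 3, 6}
Step 11: find(3) -> no change; set of 3 is {0, 1, 2, 3, 6}
Step 12: find(3) -> no change; set of 3 is {0, 1, 2, 3, 6}
Step 13: union(0, 6) -> already same set; set of 0 now {0, 1, 2, 3, 6}
Step 14: union(0, 3) -> already same set; set of 0 now {0, 1, 2, 3, 6}
Step 15: union(2, 4) -> merged; set of 2 now {0, 1, 2, 3, 4, 6}
Step 16: find(3) -> no change; set of 3 is {0, 1, 2, 3, 4, 6}
Step 17: find(4) -> no change; set of 4 is {0, 1, 2, 3, 4, 6}
Set of 6: {0, 1, 2, 3, 4, 6}; 0 is a member.

Answer: yes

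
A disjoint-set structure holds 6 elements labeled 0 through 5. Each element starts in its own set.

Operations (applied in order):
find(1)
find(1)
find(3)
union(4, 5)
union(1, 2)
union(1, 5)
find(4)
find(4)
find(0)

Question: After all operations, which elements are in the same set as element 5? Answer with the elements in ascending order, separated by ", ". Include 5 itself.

Step 1: find(1) -> no change; set of 1 is {1}
Step 2: find(1) -> no change; set of 1 is {1}
Step 3: find(3) -> no change; set of 3 is {3}
Step 4: union(4, 5) -> merged; set of 4 now {4, 5}
Step 5: union(1, 2) -> merged; set of 1 now {1, 2}
Step 6: union(1, 5) -> merged; set of 1 now {1, 2, 4, 5}
Step 7: find(4) -> no change; set of 4 is {1, 2, 4, 5}
Step 8: find(4) -> no change; set of 4 is {1, 2, 4, 5}
Step 9: find(0) -> no change; set of 0 is {0}
Component of 5: {1, 2, 4, 5}

Answer: 1, 2, 4, 5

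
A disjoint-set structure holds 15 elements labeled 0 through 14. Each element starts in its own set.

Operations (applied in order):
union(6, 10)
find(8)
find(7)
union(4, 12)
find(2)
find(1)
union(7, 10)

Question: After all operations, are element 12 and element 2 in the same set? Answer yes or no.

Step 1: union(6, 10) -> merged; set of 6 now {6, 10}
Step 2: find(8) -> no change; set of 8 is {8}
Step 3: find(7) -> no change; set of 7 is {7}
Step 4: union(4, 12) -> merged; set of 4 now {4, 12}
Step 5: find(2) -> no change; set of 2 is {2}
Step 6: find(1) -> no change; set of 1 is {1}
Step 7: union(7, 10) -> merged; set of 7 now {6, 7, 10}
Set of 12: {4, 12}; 2 is not a member.

Answer: no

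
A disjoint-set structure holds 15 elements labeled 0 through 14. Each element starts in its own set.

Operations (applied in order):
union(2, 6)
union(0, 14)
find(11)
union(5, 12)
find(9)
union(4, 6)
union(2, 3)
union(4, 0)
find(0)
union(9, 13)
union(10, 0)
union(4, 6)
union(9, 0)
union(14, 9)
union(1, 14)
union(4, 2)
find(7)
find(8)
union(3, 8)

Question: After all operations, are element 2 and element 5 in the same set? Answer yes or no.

Answer: no

Derivation:
Step 1: union(2, 6) -> merged; set of 2 now {2, 6}
Step 2: union(0, 14) -> merged; set of 0 now {0, 14}
Step 3: find(11) -> no change; set of 11 is {11}
Step 4: union(5, 12) -> merged; set of 5 now {5, 12}
Step 5: find(9) -> no change; set of 9 is {9}
Step 6: union(4, 6) -> merged; set of 4 now {2, 4, 6}
Step 7: union(2, 3) -> merged; set of 2 now {2, 3, 4, 6}
Step 8: union(4, 0) -> merged; set of 4 now {0, 2, 3, 4, 6, 14}
Step 9: find(0) -> no change; set of 0 is {0, 2, 3, 4, 6, 14}
Step 10: union(9, 13) -> merged; set of 9 now {9, 13}
Step 11: union(10, 0) -> merged; set of 10 now {0, 2, 3, 4, 6, 10, 14}
Step 12: union(4, 6) -> already same set; set of 4 now {0, 2, 3, 4, 6, 10, 14}
Step 13: union(9, 0) -> merged; set of 9 now {0, 2, 3, 4, 6, 9, 10, 13, 14}
Step 14: union(14, 9) -> already same set; set of 14 now {0, 2, 3, 4, 6, 9, 10, 13, 14}
Step 15: union(1, 14) -> merged; set of 1 now {0, 1, 2, 3, 4, 6, 9, 10, 13, 14}
Step 16: union(4, 2) -> already same set; set of 4 now {0, 1, 2, 3, 4, 6, 9, 10, 13, 14}
Step 17: find(7) -> no change; set of 7 is {7}
Step 18: find(8) -> no change; set of 8 is {8}
Step 19: union(3, 8) -> merged; set of 3 now {0, 1, 2, 3, 4, 6, 8, 9, 10, 13, 14}
Set of 2: {0, 1, 2, 3, 4, 6, 8, 9, 10, 13, 14}; 5 is not a member.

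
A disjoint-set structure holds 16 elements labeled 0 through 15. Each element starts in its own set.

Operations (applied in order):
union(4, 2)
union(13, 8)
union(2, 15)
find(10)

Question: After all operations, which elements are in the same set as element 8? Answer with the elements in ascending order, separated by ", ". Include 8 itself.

Answer: 8, 13

Derivation:
Step 1: union(4, 2) -> merged; set of 4 now {2, 4}
Step 2: union(13, 8) -> merged; set of 13 now {8, 13}
Step 3: union(2, 15) -> merged; set of 2 now {2, 4, 15}
Step 4: find(10) -> no change; set of 10 is {10}
Component of 8: {8, 13}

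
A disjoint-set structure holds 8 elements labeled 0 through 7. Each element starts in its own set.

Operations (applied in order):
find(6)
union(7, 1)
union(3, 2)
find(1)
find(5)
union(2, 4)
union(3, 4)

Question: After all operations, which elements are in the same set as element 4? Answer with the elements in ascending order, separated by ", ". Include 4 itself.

Step 1: find(6) -> no change; set of 6 is {6}
Step 2: union(7, 1) -> merged; set of 7 now {1, 7}
Step 3: union(3, 2) -> merged; set of 3 now {2, 3}
Step 4: find(1) -> no change; set of 1 is {1, 7}
Step 5: find(5) -> no change; set of 5 is {5}
Step 6: union(2, 4) -> merged; set of 2 now {2, 3, 4}
Step 7: union(3, 4) -> already same set; set of 3 now {2, 3, 4}
Component of 4: {2, 3, 4}

Answer: 2, 3, 4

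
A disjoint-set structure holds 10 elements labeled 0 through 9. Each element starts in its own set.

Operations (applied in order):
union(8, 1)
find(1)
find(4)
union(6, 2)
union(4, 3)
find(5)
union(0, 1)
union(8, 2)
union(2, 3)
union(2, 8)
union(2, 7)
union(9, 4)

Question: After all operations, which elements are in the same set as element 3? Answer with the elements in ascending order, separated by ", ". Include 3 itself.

Step 1: union(8, 1) -> merged; set of 8 now {1, 8}
Step 2: find(1) -> no change; set of 1 is {1, 8}
Step 3: find(4) -> no change; set of 4 is {4}
Step 4: union(6, 2) -> merged; set of 6 now {2, 6}
Step 5: union(4, 3) -> merged; set of 4 now {3, 4}
Step 6: find(5) -> no change; set of 5 is {5}
Step 7: union(0, 1) -> merged; set of 0 now {0, 1, 8}
Step 8: union(8, 2) -> merged; set of 8 now {0, 1, 2, 6, 8}
Step 9: union(2, 3) -> merged; set of 2 now {0, 1, 2, 3, 4, 6, 8}
Step 10: union(2, 8) -> already same set; set of 2 now {0, 1, 2, 3, 4, 6, 8}
Step 11: union(2, 7) -> merged; set of 2 now {0, 1, 2, 3, 4, 6, 7, 8}
Step 12: union(9, 4) -> merged; set of 9 now {0, 1, 2, 3, 4, 6, 7, 8, 9}
Component of 3: {0, 1, 2, 3, 4, 6, 7, 8, 9}

Answer: 0, 1, 2, 3, 4, 6, 7, 8, 9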